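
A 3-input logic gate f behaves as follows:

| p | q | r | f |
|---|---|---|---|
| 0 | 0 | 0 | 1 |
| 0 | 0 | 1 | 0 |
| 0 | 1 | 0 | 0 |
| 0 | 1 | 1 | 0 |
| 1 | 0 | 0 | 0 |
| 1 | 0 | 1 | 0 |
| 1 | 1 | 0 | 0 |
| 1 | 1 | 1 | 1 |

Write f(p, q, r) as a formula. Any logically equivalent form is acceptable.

f(p, q, r) = ((¬p ∧ ¬q) ∧ ¬r) ∨ ((p ∧ q) ∧ r)

Collect the rows where f=1 — (0,0,0), (1,1,1) — and write one minterm per row: ¬p·¬q·¬r, p·q·r. Their union (logical OR) reproduces the table exactly.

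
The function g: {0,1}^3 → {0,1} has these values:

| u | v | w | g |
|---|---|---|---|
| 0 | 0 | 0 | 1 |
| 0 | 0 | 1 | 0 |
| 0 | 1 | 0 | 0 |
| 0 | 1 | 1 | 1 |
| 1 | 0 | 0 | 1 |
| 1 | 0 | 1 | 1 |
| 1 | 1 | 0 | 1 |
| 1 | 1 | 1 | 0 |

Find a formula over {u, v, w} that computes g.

There are just 3 zero rows: (0,0,1), (0,1,0), (1,1,1). Their minterms are ¬u·¬v·w, ¬u·v·¬w, u·v·w; the OR of those covers precisely the 0-outputs, and negating it yields g.

g(u, v, w) = NOT ((((NOT u AND NOT v) AND w) OR ((NOT u AND v) AND NOT w)) OR ((u AND v) AND w))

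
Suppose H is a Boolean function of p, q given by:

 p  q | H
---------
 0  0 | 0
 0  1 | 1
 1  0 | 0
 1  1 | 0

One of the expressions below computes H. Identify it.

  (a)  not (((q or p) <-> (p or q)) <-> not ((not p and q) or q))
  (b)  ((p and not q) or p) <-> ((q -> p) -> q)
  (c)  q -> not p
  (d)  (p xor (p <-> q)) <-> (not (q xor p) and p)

(a): at (1,1) it gives 1, but H = 0 — eliminated.
(b): at (0,0) it gives 1, but H = 0 — eliminated.
(c): at (0,0) it gives 1, but H = 0 — eliminated.
(d) is the remaining candidate, and it agrees with H on all 4 inputs.

d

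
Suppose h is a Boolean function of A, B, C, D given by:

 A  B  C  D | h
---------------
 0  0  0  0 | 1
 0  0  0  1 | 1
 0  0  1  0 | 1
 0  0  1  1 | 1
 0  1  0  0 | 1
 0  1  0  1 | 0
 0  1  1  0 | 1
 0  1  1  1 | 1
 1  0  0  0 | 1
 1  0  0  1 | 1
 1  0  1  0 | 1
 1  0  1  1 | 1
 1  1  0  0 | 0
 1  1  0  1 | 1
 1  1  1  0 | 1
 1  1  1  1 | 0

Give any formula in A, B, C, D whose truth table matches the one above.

h(A, B, C, D) = NOT (((((NOT A AND B) AND NOT C) AND D) OR (((A AND B) AND NOT C) AND NOT D)) OR (((A AND B) AND C) AND D))

There are just 3 zero rows: (0,1,0,1), (1,1,0,0), (1,1,1,1). Their minterms are ¬A·B·¬C·D, A·B·¬C·¬D, A·B·C·D; the OR of those covers precisely the 0-outputs, and negating it yields h.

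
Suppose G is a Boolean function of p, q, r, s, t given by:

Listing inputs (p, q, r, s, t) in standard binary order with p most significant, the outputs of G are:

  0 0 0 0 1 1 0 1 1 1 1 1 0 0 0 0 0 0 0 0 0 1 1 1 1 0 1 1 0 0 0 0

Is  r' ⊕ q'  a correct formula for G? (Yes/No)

Test each input against both G and the formula:
  p=0, q=0, r=0, s=0, t=0: formula gives 0, G = 0 ✓
  p=0, q=0, r=0, s=0, t=1: formula gives 0, G = 0 ✓
  p=0, q=0, r=0, s=1, t=0: formula gives 0, G = 0 ✓
  p=0, q=0, r=0, s=1, t=1: formula gives 0, G = 0 ✓
  …
  p=0, q=0, r=1, s=1, t=0: formula gives 1, but G = 0 ✗
Row (0,0,1,1,0) is a counterexample, so the formula is not equivalent to G.

No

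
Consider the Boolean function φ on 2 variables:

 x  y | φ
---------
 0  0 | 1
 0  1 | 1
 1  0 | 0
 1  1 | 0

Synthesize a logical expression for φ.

The output is the negation of x.

φ(x, y) = not x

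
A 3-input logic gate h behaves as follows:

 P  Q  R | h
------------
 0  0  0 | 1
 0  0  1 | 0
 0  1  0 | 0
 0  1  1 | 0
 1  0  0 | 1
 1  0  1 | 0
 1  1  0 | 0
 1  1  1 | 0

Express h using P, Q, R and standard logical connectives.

h(P, Q, R) = ((P' · Q') · R') + ((P · Q') · R')

Collect the rows where h=1 — (0,0,0), (1,0,0) — and write one minterm per row: ¬P·¬Q·¬R, P·¬Q·¬R. Their union (logical OR) reproduces the table exactly.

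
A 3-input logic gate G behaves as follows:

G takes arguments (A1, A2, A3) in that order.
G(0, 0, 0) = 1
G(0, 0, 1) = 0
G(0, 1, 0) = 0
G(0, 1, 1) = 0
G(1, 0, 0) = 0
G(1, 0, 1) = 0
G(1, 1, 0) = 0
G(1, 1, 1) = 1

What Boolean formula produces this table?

G(A1, A2, A3) = ((~A1 & ~A2) & ~A3) | ((A1 & A2) & A3)

G=1 on 2 inputs: (0,0,0), (1,1,1). Reading each as a conjunction of literals (¬A1·¬A2·¬A3, A1·A2·A3) and taking the OR gives the canonical DNF.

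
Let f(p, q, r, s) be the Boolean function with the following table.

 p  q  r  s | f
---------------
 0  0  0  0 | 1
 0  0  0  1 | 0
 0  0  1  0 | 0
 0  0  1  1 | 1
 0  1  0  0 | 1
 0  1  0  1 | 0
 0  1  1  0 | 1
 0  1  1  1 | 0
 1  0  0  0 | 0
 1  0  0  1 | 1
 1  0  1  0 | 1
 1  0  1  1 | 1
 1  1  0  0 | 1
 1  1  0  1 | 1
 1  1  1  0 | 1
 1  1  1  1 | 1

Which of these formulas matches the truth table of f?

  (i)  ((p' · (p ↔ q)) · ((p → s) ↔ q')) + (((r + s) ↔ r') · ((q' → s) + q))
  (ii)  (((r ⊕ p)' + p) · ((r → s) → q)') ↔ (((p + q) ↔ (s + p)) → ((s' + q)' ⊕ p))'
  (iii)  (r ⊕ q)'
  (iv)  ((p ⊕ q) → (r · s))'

(i): at (0,0,0,1) it gives 1, but f = 0 — eliminated.
(iii): at (0,0,0,1) it gives 1, but f = 0 — eliminated.
(iv): at (0,0,0,0) it gives 0, but f = 1 — eliminated.
That leaves (ii). Evaluating it on every row reproduces the table of f exactly.

ii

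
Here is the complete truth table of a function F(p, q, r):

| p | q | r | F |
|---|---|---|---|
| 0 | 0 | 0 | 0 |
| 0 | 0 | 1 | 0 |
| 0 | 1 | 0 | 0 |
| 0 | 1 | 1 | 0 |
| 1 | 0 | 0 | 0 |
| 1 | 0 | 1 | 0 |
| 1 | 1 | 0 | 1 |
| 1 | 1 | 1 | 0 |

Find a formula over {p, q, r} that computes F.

F is 1 on exactly one input, (1,1,0), whose minterm is p·q·¬r. So F is just that conjunction.

F(p, q, r) = (p · q) · r'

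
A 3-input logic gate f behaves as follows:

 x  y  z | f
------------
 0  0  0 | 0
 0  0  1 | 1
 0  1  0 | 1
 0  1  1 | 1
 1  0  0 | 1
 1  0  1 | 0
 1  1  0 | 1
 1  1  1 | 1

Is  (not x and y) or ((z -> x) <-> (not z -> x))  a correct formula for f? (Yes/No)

No

Evaluate (not x and y) or ((z -> x) <-> (not z -> x)) on each row and compare to f:
  x=0, y=0, z=0: formula gives 0, f = 0 ✓
  x=0, y=0, z=1: formula gives 0, but f = 1 ✗
A single disagreement suffices: at (0,0,1) they differ, so the formula does not compute f.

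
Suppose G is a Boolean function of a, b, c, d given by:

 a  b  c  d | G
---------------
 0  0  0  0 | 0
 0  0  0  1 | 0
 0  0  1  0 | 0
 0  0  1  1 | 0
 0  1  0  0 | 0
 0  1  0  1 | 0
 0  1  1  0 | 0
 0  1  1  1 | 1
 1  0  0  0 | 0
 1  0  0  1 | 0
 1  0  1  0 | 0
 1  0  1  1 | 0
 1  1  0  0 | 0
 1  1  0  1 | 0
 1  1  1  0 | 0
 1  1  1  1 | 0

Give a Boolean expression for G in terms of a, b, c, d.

G is 1 on exactly one input, (0,1,1,1), whose minterm is ¬a·b·c·d. So G is just that conjunction.

G(a, b, c, d) = ((¬a ∧ b) ∧ c) ∧ d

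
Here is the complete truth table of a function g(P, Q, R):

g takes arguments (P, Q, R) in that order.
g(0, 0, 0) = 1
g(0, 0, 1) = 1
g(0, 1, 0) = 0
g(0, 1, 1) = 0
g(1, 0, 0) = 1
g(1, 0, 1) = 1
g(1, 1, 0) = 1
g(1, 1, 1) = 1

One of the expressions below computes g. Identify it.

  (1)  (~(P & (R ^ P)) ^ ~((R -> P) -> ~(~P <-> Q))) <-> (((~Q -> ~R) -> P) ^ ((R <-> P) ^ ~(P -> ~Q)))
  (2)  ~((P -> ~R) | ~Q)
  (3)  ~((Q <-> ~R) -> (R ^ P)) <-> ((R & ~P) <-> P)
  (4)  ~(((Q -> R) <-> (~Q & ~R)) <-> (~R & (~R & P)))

1

(2): at (0,0,0) it gives 0, but g = 1 — eliminated.
(3): at (0,0,0) it gives 0, but g = 1 — eliminated.
(4): at (0,0,1) it gives 0, but g = 1 — eliminated.
That leaves (1). Evaluating it on every row reproduces the table of g exactly.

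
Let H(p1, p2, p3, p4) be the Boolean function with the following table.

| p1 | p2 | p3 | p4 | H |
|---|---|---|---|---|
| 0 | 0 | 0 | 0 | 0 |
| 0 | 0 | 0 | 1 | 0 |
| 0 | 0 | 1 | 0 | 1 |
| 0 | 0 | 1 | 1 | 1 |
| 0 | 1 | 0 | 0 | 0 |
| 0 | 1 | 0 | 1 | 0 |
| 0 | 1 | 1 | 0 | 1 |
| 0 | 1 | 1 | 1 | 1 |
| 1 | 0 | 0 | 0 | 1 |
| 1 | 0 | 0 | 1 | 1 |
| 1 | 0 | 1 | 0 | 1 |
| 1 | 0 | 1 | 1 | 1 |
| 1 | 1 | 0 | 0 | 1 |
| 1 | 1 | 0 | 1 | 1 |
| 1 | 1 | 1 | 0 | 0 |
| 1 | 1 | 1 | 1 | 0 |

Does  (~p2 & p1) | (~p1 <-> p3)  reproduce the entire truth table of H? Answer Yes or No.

Test each input against both H and the formula:
  p1=0, p2=0, p3=0, p4=0: formula gives 0, H = 0 ✓
  p1=0, p2=0, p3=0, p4=1: formula gives 0, H = 0 ✓
  p1=0, p2=0, p3=1, p4=0: formula gives 1, H = 1 ✓
  p1=0, p2=0, p3=1, p4=1: formula gives 1, H = 1 ✓
  … (the remaining 12 rows also agree.)
Every row agrees, so the formula is equivalent.

Yes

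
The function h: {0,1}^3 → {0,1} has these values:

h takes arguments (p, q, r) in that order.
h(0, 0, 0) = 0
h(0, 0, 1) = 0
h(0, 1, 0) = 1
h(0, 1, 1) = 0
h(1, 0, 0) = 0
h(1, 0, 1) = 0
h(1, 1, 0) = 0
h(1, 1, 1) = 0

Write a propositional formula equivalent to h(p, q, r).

h(p, q, r) = (not p and q) and not r

Only row (0,1,0) gives 1. That row's minterm ¬p·q·¬r is h directly.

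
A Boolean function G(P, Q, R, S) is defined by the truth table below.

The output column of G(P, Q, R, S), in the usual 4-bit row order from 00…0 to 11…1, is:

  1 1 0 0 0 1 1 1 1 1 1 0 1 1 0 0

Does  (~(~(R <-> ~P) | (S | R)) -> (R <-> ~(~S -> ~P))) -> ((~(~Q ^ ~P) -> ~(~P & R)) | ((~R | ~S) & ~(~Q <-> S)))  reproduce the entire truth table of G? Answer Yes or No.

Evaluate (~(~(R <-> ~P) | (S | R)) -> (R <-> ~(~S -> ~P))) -> ((~(~Q ^ ~P) -> ~(~P & R)) | ((~R | ~S) & ~(~Q <-> S))) on each row and compare to G:
  P=0, Q=0, R=0, S=0: formula gives 1, G = 1 ✓
  P=0, Q=0, R=0, S=1: formula gives 1, G = 1 ✓
  P=0, Q=0, R=1, S=0: formula gives 1, but G = 0 ✗
Since they disagree at (0,0,1,0), the expression is not a correct formula for G.

No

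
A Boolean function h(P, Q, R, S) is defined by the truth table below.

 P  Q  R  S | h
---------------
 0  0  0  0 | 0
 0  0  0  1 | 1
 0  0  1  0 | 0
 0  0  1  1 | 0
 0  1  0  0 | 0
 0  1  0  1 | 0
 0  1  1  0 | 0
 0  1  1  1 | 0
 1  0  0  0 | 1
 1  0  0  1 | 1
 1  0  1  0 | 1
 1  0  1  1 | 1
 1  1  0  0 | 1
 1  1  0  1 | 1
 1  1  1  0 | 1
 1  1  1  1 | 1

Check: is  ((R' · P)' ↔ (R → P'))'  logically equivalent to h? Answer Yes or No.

No

Evaluate ((R' · P)' ↔ (R → P'))' on each row and compare to h:
  P=0, Q=0, R=0, S=0: formula gives 0, h = 0 ✓
  P=0, Q=0, R=0, S=1: formula gives 0, but h = 1 ✗
Since they disagree at (0,0,0,1), the expression is not a correct formula for h.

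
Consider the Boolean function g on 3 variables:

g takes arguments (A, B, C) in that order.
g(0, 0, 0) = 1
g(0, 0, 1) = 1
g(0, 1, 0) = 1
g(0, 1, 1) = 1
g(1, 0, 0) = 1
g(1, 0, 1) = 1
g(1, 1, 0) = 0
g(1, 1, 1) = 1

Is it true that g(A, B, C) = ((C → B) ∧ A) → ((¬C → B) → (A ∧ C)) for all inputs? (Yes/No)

Yes

Check the formula against g row by row:
  A=0, B=0, C=0: formula gives 1, g = 1 ✓
  A=0, B=0, C=1: formula gives 1, g = 1 ✓
  A=0, B=1, C=0: formula gives 1, g = 1 ✓
  A=0, B=1, C=1: formula gives 1, g = 1 ✓
  A=1, B=0, C=0: formula gives 1, g = 1 ✓
  …and likewise for the remaining 3 rows.
All 8 rows match — the expression computes g exactly.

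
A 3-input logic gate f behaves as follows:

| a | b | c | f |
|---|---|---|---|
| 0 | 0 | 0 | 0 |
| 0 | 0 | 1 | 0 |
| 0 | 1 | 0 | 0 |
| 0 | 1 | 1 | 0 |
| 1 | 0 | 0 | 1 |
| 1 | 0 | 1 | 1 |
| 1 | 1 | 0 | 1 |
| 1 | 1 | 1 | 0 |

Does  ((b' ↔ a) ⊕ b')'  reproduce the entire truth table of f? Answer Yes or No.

Check the formula against f row by row:
  a=0, b=0, c=0: formula gives 0, f = 0 ✓
  a=0, b=0, c=1: formula gives 0, f = 0 ✓
  a=0, b=1, c=0: formula gives 0, f = 0 ✓
  a=0, b=1, c=1: formula gives 0, f = 0 ✓
  a=1, b=0, c=0: formula gives 1, f = 1 ✓
  …
  a=1, b=1, c=1: formula gives 1, but f = 0 ✗
Row (1,1,1) is a counterexample, so the formula is not equivalent to f.

No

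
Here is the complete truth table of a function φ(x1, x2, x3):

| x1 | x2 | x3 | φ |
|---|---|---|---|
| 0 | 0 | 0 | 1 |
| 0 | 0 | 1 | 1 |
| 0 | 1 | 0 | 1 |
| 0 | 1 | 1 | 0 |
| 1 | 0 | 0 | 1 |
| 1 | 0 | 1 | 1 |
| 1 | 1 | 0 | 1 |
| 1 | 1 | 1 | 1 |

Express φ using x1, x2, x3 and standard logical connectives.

φ is 0 on exactly one input, (0,1,1), whose minterm is ¬x1·x2·x3. So φ is the negation of that single conjunction.

φ(x1, x2, x3) = NOT ((NOT x1 AND x2) AND x3)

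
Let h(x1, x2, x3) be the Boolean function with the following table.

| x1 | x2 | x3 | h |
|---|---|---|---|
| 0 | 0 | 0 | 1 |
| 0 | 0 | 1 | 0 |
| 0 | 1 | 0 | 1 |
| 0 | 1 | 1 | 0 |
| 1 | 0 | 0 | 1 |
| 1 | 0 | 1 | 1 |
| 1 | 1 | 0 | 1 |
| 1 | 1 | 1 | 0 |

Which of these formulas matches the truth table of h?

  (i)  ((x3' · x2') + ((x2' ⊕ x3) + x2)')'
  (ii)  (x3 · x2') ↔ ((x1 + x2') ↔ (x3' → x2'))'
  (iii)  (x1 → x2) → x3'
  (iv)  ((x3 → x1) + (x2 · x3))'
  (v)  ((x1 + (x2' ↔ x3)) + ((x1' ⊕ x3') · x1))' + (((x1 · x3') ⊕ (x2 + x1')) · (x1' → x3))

(i): at (0,0,0) it gives 0, but h = 1 — eliminated.
(ii): at (1,0,1) it gives 0, but h = 1 — eliminated.
(iv): at (0,0,0) it gives 0, but h = 1 — eliminated.
(v): at (0,0,1) it gives 1, but h = 0 — eliminated.
(iii) is the remaining candidate, and it agrees with h on all 8 inputs.

iii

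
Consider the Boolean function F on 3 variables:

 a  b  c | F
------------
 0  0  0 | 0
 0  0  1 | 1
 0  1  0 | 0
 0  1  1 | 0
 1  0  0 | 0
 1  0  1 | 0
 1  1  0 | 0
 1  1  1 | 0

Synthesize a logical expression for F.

F(a, b, c) = (¬a ∧ ¬b) ∧ c

Only row (0,0,1) gives 1. That row's minterm ¬a·¬b·c is F directly.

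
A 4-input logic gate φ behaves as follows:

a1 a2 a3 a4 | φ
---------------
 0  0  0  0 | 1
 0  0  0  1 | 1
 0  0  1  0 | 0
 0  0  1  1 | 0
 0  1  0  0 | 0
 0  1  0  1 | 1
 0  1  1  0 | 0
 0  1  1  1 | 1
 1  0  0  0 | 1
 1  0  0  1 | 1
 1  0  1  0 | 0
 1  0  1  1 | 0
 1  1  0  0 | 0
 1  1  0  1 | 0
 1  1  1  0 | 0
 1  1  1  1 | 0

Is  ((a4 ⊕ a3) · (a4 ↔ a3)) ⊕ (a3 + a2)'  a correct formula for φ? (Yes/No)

Evaluate ((a4 ⊕ a3) · (a4 ↔ a3)) ⊕ (a3 + a2)' on each row and compare to φ:
  a1=0, a2=0, a3=0, a4=0: formula gives 1, φ = 1 ✓
  a1=0, a2=0, a3=0, a4=1: formula gives 1, φ = 1 ✓
  a1=0, a2=0, a3=1, a4=0: formula gives 0, φ = 0 ✓
  a1=0, a2=0, a3=1, a4=1: formula gives 0, φ = 0 ✓
  …
  a1=0, a2=1, a3=0, a4=1: formula gives 0, but φ = 1 ✗
A single disagreement suffices: at (0,1,0,1) they differ, so the formula does not compute φ.

No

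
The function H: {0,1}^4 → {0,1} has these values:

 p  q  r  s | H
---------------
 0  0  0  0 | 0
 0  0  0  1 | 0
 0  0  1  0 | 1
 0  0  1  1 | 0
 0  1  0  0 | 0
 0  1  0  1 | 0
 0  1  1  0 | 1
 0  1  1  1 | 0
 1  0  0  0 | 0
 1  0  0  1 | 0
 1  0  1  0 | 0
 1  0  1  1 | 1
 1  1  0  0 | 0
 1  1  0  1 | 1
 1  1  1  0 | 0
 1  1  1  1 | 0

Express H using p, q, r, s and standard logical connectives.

H(p, q, r, s) = (((((~p & ~q) & r) & ~s) | (((~p & q) & r) & ~s)) | (((p & ~q) & r) & s)) | (((p & q) & ~r) & s)

Collect the rows where H=1 — (0,0,1,0), (0,1,1,0), (1,0,1,1), (1,1,0,1) — and write one minterm per row: ¬p·¬q·r·¬s, ¬p·q·r·¬s, p·¬q·r·s, p·q·¬r·s. Their union (logical OR) reproduces the table exactly.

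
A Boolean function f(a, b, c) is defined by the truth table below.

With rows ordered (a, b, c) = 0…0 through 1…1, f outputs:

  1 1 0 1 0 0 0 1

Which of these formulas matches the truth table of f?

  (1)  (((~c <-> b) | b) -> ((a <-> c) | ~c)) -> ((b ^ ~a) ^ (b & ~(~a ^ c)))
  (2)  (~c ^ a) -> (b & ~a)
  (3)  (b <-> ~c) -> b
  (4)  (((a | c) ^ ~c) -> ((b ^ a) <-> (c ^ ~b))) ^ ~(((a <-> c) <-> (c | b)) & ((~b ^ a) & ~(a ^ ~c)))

(2) disagrees with f on (0,0,0) (formula → 0, table → 1); rule it out.
(3) disagrees with f on (0,0,1) (formula → 0, table → 1); rule it out.
(4) disagrees with f on (0,0,1) (formula → 0, table → 1); rule it out.
(1) is the remaining candidate, and it agrees with f on all 8 inputs.

1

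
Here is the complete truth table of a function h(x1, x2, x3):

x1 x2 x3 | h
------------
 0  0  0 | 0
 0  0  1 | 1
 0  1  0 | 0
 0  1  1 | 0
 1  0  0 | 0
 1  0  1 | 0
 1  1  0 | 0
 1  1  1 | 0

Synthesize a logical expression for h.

h(x1, x2, x3) = (~x1 & ~x2) & x3

Only row (0,0,1) gives 1. That row's minterm ¬x1·¬x2·x3 is h directly.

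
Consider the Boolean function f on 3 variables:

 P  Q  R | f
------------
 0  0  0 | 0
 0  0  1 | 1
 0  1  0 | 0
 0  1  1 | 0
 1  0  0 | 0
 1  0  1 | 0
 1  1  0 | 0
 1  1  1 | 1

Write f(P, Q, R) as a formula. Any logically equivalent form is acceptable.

The 1-rows are (0,0,1), (1,1,1). Each contributes one minterm — ¬P·¬Q·R; P·Q·R — and their disjunction is a sum-of-products form of f.

f(P, Q, R) = ((not P and not Q) and R) or ((P and Q) and R)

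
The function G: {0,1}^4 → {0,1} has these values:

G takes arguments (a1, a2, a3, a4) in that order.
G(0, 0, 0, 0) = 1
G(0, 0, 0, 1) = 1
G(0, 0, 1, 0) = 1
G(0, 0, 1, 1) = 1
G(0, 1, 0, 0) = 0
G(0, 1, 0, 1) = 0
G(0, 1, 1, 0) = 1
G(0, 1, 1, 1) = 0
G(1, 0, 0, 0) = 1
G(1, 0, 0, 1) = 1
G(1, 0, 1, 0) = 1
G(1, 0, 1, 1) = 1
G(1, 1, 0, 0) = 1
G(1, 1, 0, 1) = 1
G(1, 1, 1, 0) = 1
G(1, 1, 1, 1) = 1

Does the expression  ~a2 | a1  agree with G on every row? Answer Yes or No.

No

Check the formula against G row by row:
  a1=0, a2=0, a3=0, a4=0: formula gives 1, G = 1 ✓
  a1=0, a2=0, a3=0, a4=1: formula gives 1, G = 1 ✓
  a1=0, a2=0, a3=1, a4=0: formula gives 1, G = 1 ✓
  a1=0, a2=0, a3=1, a4=1: formula gives 1, G = 1 ✓
  …
  a1=0, a2=1, a3=1, a4=0: formula gives 0, but G = 1 ✗
Row (0,1,1,0) is a counterexample, so the formula is not equivalent to G.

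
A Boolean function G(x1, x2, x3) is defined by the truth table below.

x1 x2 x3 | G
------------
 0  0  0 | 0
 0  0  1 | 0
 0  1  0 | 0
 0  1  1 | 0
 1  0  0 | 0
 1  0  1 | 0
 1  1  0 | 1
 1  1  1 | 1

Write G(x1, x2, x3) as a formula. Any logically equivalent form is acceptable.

The 1-rows are (1,1,0), (1,1,1). Each contributes one minterm — x1·x2·¬x3; x1·x2·x3 — and their disjunction is a sum-of-products form of G.

G(x1, x2, x3) = ((x1 ∧ x2) ∧ ¬x3) ∨ ((x1 ∧ x2) ∧ x3)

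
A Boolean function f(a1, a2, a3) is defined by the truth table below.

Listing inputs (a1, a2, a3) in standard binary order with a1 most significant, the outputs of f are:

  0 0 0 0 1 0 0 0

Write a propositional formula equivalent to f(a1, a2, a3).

Only row (1,0,0) gives 1. That row's minterm a1·¬a2·¬a3 is f directly.

f(a1, a2, a3) = (a1 · a2') · a3'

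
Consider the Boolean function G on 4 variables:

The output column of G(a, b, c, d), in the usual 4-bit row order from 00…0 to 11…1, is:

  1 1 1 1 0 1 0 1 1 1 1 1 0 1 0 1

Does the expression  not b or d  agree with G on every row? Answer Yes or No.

Evaluate not b or d on each row and compare to G:
  a=0, b=0, c=0, d=0: formula gives 1, G = 1 ✓
  a=0, b=0, c=0, d=1: formula gives 1, G = 1 ✓
  a=0, b=0, c=1, d=0: formula gives 1, G = 1 ✓
  a=0, b=0, c=1, d=1: formula gives 1, G = 1 ✓
  … (the remaining 12 rows also agree.)
Every row agrees, so the formula is equivalent.

Yes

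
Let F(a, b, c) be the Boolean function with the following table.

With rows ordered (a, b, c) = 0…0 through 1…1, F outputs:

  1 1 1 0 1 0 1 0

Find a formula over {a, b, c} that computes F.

F(a, b, c) = NOT ((((NOT a AND b) AND c) OR ((a AND NOT b) AND c)) OR ((a AND b) AND c))

F is 0 on only 3 rows — (0,1,1), (1,0,1), (1,1,1). Writing each as a minterm (¬a·b·c, a·¬b·c, a·b·c) and OR-ing them characterizes exactly where F=0, so F is the negation of that disjunction.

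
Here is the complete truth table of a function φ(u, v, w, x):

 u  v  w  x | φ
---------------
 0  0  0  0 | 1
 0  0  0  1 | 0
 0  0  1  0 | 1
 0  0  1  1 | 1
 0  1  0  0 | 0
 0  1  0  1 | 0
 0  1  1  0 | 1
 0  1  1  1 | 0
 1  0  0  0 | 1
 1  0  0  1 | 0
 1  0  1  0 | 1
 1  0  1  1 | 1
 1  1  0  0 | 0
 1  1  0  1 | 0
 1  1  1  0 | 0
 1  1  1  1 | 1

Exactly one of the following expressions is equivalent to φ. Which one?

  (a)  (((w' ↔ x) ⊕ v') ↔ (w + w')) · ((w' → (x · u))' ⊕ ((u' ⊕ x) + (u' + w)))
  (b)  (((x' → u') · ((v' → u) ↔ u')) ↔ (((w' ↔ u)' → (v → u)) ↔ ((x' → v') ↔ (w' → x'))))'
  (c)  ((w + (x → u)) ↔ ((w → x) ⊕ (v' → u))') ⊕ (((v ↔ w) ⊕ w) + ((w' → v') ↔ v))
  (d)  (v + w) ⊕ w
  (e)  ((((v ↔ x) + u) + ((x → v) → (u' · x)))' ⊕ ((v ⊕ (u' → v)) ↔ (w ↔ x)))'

b

(a): at (0,0,0,0) it gives 0, but φ = 1 — eliminated.
(c): at (0,0,1,0) it gives 0, but φ = 1 — eliminated.
(d): at (0,0,0,0) it gives 0, but φ = 1 — eliminated.
(e): at (0,0,1,0) it gives 0, but φ = 1 — eliminated.
Only (b) survives; checking it on all 16 rows confirms it matches φ.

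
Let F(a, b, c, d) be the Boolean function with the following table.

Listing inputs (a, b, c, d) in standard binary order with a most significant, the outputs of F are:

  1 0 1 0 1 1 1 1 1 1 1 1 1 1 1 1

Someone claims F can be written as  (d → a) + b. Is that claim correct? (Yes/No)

Evaluate (d → a) + b on each row and compare to F:
  a=0, b=0, c=0, d=0: formula gives 1, F = 1 ✓
  a=0, b=0, c=0, d=1: formula gives 0, F = 0 ✓
  a=0, b=0, c=1, d=0: formula gives 1, F = 1 ✓
  a=0, b=0, c=1, d=1: formula gives 0, F = 0 ✓
  …and likewise for the remaining 12 rows.
No disagreement on any input; they are logically equivalent.

Yes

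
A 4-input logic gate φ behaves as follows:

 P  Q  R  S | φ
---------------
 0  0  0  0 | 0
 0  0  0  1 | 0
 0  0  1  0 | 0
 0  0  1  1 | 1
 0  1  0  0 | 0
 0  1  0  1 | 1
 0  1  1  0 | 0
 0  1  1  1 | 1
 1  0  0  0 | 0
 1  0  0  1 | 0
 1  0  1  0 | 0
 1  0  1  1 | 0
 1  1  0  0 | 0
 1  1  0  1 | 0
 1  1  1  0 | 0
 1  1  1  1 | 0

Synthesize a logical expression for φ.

φ(P, Q, R, S) = ((((¬P ∧ ¬Q) ∧ R) ∧ S) ∨ (((¬P ∧ Q) ∧ ¬R) ∧ S)) ∨ (((¬P ∧ Q) ∧ R) ∧ S)

Collect the rows where φ=1 — (0,0,1,1), (0,1,0,1), (0,1,1,1) — and write one minterm per row: ¬P·¬Q·R·S, ¬P·Q·¬R·S, ¬P·Q·R·S. Their union (logical OR) reproduces the table exactly.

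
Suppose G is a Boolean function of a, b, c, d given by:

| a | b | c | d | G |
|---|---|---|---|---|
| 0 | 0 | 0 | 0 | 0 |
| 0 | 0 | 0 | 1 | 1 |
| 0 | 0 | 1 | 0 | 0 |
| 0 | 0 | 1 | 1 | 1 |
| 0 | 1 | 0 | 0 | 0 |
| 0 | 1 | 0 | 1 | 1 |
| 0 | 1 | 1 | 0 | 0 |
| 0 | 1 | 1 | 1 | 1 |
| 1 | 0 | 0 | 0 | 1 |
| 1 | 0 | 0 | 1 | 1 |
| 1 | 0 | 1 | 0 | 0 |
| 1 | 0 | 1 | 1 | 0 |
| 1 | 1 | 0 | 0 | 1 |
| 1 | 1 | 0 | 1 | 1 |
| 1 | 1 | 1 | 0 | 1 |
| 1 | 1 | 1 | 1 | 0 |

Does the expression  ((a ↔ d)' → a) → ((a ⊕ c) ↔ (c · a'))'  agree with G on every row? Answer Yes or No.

Evaluate ((a ↔ d)' → a) → ((a ⊕ c) ↔ (c · a'))' on each row and compare to G:
  a=0, b=0, c=0, d=0: formula gives 0, G = 0 ✓
  a=0, b=0, c=0, d=1: formula gives 1, G = 1 ✓
  a=0, b=0, c=1, d=0: formula gives 0, G = 0 ✓
  a=0, b=0, c=1, d=1: formula gives 1, G = 1 ✓
  …
  a=1, b=1, c=1, d=0: formula gives 0, but G = 1 ✗
Row (1,1,1,0) is a counterexample, so the formula is not equivalent to G.

No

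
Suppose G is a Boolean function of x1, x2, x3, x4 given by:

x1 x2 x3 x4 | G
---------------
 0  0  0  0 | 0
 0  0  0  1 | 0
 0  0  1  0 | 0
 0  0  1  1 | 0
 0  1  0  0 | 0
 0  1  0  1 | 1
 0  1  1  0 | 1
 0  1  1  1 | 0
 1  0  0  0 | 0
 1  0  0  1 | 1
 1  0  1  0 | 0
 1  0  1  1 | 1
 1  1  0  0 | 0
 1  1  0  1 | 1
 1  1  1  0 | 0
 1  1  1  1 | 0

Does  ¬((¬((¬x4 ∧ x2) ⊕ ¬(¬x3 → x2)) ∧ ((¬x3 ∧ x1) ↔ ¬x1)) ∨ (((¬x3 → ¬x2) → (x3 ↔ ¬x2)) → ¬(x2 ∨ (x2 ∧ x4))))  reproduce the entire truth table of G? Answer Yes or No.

Check the formula against G row by row:
  x1=0, x2=0, x3=0, x4=0: formula gives 0, G = 0 ✓
  x1=0, x2=0, x3=0, x4=1: formula gives 0, G = 0 ✓
  x1=0, x2=0, x3=1, x4=0: formula gives 0, G = 0 ✓
  x1=0, x2=0, x3=1, x4=1: formula gives 0, G = 0 ✓
  x1=0, x2=1, x3=0, x4=0: formula gives 1, but G = 0 ✗
A single disagreement suffices: at (0,1,0,0) they differ, so the formula does not compute G.

No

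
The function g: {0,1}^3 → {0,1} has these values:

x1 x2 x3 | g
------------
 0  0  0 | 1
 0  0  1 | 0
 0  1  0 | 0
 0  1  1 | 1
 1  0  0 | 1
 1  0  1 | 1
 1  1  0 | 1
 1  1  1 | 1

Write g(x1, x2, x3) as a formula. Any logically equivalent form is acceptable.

g(x1, x2, x3) = ¬(((¬x1 ∧ ¬x2) ∧ x3) ∨ ((¬x1 ∧ x2) ∧ ¬x3))

The 0-rows are (0,0,1), (0,1,0). Take each as a conjunction (¬x1·¬x2·x3, ¬x1·x2·¬x3), form their disjunction, and complement — that gives a formula that is 1 everywhere g is.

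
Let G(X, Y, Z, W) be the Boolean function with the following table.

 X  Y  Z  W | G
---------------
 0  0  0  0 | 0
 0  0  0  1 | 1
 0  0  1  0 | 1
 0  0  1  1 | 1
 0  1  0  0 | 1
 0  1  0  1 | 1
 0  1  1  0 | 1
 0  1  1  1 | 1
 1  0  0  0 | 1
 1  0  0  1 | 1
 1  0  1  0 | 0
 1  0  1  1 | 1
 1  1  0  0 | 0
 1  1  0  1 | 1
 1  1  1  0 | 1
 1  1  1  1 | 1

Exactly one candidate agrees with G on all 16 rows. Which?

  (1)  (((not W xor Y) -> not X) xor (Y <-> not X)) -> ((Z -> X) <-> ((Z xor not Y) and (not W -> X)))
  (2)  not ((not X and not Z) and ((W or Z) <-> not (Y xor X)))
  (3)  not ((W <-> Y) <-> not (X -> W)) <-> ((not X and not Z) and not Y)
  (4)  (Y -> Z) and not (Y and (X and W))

1

(2): at (0,0,0,0) it gives 1, but G = 0 — eliminated.
(3): at (0,0,0,0) it gives 1, but G = 0 — eliminated.
(4): at (0,0,0,0) it gives 1, but G = 0 — eliminated.
(1) is the remaining candidate, and it agrees with G on all 16 inputs.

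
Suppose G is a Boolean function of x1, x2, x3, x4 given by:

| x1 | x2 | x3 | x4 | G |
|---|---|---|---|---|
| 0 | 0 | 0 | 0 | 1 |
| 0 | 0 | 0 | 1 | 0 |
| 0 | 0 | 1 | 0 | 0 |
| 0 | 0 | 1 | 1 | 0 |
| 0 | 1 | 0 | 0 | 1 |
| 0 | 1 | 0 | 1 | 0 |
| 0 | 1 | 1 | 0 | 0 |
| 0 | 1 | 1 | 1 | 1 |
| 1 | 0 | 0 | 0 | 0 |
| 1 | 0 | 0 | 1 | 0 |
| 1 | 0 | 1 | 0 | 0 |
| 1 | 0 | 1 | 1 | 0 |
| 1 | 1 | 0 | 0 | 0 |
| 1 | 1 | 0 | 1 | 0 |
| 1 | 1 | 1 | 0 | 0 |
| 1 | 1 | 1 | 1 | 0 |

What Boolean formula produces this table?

G(x1, x2, x3, x4) = ((((¬x1 ∧ ¬x2) ∧ ¬x3) ∧ ¬x4) ∨ (((¬x1 ∧ x2) ∧ ¬x3) ∧ ¬x4)) ∨ (((¬x1 ∧ x2) ∧ x3) ∧ x4)

G=1 on 3 inputs: (0,0,0,0), (0,1,0,0), (0,1,1,1). Reading each as a conjunction of literals (¬x1·¬x2·¬x3·¬x4, ¬x1·x2·¬x3·¬x4, ¬x1·x2·x3·x4) and taking the OR gives the canonical DNF.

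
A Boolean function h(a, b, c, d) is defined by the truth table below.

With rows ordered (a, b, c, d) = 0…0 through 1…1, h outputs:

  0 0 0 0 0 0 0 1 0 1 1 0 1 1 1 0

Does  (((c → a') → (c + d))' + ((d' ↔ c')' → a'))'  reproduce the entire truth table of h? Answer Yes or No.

No

Test each input against both h and the formula:
  a=0, b=0, c=0, d=0: formula gives 0, h = 0 ✓
  a=0, b=0, c=0, d=1: formula gives 0, h = 0 ✓
  a=0, b=0, c=1, d=0: formula gives 0, h = 0 ✓
  a=0, b=0, c=1, d=1: formula gives 0, h = 0 ✓
  …
  a=0, b=1, c=1, d=1: formula gives 0, but h = 1 ✗
Row (0,1,1,1) is a counterexample, so the formula is not equivalent to h.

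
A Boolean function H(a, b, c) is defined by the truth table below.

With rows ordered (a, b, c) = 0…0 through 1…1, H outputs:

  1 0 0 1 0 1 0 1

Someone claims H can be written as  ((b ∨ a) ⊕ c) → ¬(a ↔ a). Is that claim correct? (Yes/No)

Yes

Evaluate ((b ∨ a) ⊕ c) → ¬(a ↔ a) on each row and compare to H:
  a=0, b=0, c=0: formula gives 1, H = 1 ✓
  a=0, b=0, c=1: formula gives 0, H = 0 ✓
  a=0, b=1, c=0: formula gives 0, H = 0 ✓
  a=0, b=1, c=1: formula gives 1, H = 1 ✓
  a=1, b=0, c=0: formula gives 0, H = 0 ✓
  …and likewise for the remaining 3 rows.
All 8 rows match — the expression computes H exactly.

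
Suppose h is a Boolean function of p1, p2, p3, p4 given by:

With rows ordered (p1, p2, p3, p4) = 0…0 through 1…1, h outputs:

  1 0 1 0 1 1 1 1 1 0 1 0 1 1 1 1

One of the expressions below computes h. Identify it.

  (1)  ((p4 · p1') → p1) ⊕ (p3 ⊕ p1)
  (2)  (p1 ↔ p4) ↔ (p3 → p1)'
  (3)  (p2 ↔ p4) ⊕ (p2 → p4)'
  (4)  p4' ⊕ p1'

(1): at (0,0,1,0) it gives 0, but h = 1 — eliminated.
(2): at (0,0,0,0) it gives 0, but h = 1 — eliminated.
(4): at (0,0,0,0) it gives 0, but h = 1 — eliminated.
Only (3) survives; checking it on all 16 rows confirms it matches h.

3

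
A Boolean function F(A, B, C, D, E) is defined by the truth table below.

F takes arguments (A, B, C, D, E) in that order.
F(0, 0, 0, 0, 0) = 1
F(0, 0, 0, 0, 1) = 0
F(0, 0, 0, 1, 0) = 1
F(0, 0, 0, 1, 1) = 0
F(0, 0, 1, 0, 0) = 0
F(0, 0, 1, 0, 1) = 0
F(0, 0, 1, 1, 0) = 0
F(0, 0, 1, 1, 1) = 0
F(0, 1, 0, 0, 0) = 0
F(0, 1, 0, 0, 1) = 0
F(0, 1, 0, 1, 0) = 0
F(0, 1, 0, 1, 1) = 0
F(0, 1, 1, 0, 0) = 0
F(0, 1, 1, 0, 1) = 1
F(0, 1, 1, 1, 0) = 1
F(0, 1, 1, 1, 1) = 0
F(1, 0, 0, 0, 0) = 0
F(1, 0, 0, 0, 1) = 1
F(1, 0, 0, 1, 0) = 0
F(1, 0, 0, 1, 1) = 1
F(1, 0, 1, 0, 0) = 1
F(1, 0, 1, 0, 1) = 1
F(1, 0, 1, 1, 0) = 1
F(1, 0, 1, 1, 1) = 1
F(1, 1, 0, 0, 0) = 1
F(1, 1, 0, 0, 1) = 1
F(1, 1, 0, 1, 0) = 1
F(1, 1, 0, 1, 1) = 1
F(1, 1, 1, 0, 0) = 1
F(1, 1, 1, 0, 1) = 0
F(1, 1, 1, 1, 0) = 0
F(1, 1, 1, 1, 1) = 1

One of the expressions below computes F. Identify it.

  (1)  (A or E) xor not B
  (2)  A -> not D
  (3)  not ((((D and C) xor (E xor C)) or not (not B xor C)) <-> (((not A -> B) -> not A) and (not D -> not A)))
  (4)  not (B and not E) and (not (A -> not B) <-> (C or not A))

3

(1): at (0,0,1,0,0) it gives 1, but F = 0 — eliminated.
(2): at (0,0,0,0,1) it gives 1, but F = 0 — eliminated.
(4): at (0,0,0,0,0) it gives 0, but F = 1 — eliminated.
(3) is the remaining candidate, and it agrees with F on all 32 inputs.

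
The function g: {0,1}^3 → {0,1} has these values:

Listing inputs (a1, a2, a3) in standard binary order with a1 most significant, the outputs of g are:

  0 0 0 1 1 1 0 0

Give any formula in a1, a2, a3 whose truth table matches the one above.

g(a1, a2, a3) = (((NOT a1 AND a2) AND a3) OR ((a1 AND NOT a2) AND NOT a3)) OR ((a1 AND NOT a2) AND a3)

g=1 on 3 inputs: (0,1,1), (1,0,0), (1,0,1). Reading each as a conjunction of literals (¬a1·a2·a3, a1·¬a2·¬a3, a1·¬a2·a3) and taking the OR gives the canonical DNF.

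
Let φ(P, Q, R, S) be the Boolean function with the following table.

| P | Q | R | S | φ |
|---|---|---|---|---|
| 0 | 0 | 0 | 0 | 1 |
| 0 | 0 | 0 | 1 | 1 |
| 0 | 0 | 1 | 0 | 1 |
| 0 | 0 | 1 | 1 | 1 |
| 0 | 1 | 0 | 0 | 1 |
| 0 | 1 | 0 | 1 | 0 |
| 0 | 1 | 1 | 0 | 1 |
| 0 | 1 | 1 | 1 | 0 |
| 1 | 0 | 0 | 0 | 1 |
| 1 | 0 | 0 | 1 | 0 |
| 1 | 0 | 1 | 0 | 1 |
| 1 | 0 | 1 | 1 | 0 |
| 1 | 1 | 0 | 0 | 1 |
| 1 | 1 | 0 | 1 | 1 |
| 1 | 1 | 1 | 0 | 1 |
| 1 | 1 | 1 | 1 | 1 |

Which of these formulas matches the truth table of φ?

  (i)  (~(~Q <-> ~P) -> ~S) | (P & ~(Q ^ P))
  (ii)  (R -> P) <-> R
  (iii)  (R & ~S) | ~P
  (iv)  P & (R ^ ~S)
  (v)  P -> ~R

i

(ii): at (0,0,0,0) it gives 0, but φ = 1 — eliminated.
(iii): at (0,1,0,1) it gives 1, but φ = 0 — eliminated.
(iv): at (0,0,0,0) it gives 0, but φ = 1 — eliminated.
(v): at (0,1,0,1) it gives 1, but φ = 0 — eliminated.
That leaves (i). Evaluating it on every row reproduces the table of φ exactly.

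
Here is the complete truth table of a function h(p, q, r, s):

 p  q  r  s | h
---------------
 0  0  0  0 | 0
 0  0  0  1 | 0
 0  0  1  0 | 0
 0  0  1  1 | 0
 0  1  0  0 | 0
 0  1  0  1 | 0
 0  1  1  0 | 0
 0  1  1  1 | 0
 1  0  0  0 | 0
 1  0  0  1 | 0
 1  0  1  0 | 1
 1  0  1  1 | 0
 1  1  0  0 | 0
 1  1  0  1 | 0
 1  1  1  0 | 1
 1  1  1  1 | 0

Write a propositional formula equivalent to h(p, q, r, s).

h=1 on 2 inputs: (1,0,1,0), (1,1,1,0). Reading each as a conjunction of literals (p·¬q·r·¬s, p·q·r·¬s) and taking the OR gives the canonical DNF.

h(p, q, r, s) = (((p ∧ ¬q) ∧ r) ∧ ¬s) ∨ (((p ∧ q) ∧ r) ∧ ¬s)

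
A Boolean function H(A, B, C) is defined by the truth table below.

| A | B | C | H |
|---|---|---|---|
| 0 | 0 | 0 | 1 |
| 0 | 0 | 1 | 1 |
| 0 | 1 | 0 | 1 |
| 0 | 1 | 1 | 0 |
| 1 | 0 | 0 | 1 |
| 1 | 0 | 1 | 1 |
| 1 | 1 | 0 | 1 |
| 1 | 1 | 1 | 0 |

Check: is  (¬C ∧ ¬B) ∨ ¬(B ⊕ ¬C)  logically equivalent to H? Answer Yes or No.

Check the formula against H row by row:
  A=0, B=0, C=0: formula gives 1, H = 1 ✓
  A=0, B=0, C=1: formula gives 1, H = 1 ✓
  A=0, B=1, C=0: formula gives 1, H = 1 ✓
  A=0, B=1, C=1: formula gives 0, H = 0 ✓
  A=1, B=0, C=0: formula gives 1, H = 1 ✓
  …and likewise for the remaining 3 rows.
No disagreement on any input; they are logically equivalent.

Yes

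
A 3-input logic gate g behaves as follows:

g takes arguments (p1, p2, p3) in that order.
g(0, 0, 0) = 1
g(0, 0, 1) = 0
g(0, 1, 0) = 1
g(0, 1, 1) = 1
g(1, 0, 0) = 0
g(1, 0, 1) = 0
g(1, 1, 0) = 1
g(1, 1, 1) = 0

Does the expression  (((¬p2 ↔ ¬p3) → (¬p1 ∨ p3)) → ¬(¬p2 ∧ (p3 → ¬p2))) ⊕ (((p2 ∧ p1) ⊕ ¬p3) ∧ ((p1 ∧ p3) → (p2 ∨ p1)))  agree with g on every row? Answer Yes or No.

No

Test each input against both g and the formula:
  p1=0, p2=0, p3=0: formula gives 1, g = 1 ✓
  p1=0, p2=0, p3=1: formula gives 0, g = 0 ✓
  p1=0, p2=1, p3=0: formula gives 0, but g = 1 ✗
Since they disagree at (0,1,0), the expression is not a correct formula for g.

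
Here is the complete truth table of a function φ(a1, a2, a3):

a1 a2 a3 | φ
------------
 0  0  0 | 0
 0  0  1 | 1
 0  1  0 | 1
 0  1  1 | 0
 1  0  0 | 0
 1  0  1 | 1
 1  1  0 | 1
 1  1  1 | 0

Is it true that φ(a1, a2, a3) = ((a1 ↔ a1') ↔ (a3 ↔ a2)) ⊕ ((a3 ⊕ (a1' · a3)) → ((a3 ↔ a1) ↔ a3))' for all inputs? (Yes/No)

Yes

Check the formula against φ row by row:
  a1=0, a2=0, a3=0: formula gives 0, φ = 0 ✓
  a1=0, a2=0, a3=1: formula gives 1, φ = 1 ✓
  a1=0, a2=1, a3=0: formula gives 1, φ = 1 ✓
  a1=0, a2=1, a3=1: formula gives 0, φ = 0 ✓
  a1=1, a2=0, a3=0: formula gives 0, φ = 0 ✓
  … (the remaining 3 rows also agree.)
Every row agrees, so the formula is equivalent.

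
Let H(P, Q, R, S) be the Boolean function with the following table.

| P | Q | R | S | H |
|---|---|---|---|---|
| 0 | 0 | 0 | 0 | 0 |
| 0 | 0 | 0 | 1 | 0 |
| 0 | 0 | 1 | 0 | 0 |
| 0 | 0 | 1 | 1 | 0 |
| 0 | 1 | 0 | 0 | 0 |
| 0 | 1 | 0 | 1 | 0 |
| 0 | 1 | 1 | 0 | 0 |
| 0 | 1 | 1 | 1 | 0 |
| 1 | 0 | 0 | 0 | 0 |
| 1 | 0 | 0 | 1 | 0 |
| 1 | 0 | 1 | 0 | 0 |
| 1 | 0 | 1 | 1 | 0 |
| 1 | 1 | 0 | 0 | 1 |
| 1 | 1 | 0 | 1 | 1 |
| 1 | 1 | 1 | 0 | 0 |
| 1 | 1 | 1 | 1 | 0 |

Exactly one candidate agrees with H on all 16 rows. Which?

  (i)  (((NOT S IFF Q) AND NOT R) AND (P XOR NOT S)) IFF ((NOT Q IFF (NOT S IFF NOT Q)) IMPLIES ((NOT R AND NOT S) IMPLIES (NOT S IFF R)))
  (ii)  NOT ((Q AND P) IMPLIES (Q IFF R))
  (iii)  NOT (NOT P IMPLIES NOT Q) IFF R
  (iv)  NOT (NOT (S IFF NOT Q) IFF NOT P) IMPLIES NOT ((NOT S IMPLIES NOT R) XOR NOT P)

(i): at (0,0,0,0) it gives 1, but H = 0 — eliminated.
(iii): at (0,0,0,0) it gives 1, but H = 0 — eliminated.
(iv): at (0,0,0,0) it gives 1, but H = 0 — eliminated.
(ii) is the remaining candidate, and it agrees with H on all 16 inputs.

ii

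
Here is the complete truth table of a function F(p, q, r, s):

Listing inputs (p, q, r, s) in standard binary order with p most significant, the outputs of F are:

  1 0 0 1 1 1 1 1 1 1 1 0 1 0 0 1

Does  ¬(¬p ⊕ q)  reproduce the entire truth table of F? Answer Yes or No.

No

Check the formula against F row by row:
  p=0, q=0, r=0, s=0: formula gives 0, but F = 1 ✗
Since they disagree at (0,0,0,0), the expression is not a correct formula for F.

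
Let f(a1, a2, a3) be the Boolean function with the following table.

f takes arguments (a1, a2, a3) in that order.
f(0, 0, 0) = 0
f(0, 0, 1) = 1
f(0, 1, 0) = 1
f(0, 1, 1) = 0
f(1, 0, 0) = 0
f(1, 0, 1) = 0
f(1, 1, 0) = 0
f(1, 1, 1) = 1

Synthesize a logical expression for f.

The 1-rows are (0,0,1), (0,1,0), (1,1,1). Each contributes one minterm — ¬a1·¬a2·a3; ¬a1·a2·¬a3; a1·a2·a3 — and their disjunction is a sum-of-products form of f.

f(a1, a2, a3) = (((¬a1 ∧ ¬a2) ∧ a3) ∨ ((¬a1 ∧ a2) ∧ ¬a3)) ∨ ((a1 ∧ a2) ∧ a3)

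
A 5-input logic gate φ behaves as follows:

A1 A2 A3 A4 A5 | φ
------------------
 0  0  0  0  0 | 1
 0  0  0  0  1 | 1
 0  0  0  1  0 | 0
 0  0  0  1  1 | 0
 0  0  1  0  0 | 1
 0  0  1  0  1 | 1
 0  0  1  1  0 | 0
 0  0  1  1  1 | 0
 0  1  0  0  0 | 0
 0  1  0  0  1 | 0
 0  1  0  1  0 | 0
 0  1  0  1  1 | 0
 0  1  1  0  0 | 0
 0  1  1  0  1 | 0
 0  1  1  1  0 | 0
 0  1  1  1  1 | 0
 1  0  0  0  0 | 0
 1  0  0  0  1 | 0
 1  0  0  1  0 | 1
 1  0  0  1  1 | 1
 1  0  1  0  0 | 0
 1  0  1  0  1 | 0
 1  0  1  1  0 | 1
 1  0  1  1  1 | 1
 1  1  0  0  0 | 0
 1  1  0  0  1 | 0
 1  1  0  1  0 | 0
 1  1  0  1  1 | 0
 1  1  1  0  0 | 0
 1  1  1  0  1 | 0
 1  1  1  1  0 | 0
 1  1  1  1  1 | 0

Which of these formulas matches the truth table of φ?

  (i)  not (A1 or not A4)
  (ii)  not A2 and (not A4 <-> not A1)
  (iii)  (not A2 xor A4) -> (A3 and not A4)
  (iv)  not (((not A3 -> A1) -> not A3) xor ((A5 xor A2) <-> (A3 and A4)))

(i) fails at (0,0,0,0,0): the formula yields 0, φ is 1.
(iii) fails at (0,0,0,0,0): the formula yields 0, φ is 1.
(iv) fails at (0,0,0,0,1): the formula yields 0, φ is 1.
(ii) is the remaining candidate, and it agrees with φ on all 32 inputs.

ii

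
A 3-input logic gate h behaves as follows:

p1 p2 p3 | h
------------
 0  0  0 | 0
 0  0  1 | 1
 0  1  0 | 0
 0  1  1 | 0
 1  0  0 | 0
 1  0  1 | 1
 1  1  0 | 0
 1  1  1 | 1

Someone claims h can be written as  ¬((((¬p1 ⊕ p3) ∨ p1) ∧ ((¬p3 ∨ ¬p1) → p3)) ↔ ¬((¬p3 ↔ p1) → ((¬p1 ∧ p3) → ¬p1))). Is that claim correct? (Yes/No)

No

Check the formula against h row by row:
  p1=0, p2=0, p3=0: formula gives 0, h = 0 ✓
  p1=0, p2=0, p3=1: formula gives 0, but h = 1 ✗
Row (0,0,1) is a counterexample, so the formula is not equivalent to h.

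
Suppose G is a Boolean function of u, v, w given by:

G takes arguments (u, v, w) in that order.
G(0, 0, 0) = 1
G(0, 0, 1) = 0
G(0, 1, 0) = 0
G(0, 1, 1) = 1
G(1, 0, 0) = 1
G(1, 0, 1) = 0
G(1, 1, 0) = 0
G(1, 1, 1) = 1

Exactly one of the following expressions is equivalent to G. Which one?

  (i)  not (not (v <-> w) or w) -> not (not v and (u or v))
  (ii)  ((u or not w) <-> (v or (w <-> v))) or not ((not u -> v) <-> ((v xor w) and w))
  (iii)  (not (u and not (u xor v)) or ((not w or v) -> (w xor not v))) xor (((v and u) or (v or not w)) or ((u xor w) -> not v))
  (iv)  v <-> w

(i) fails at (0,0,1): the formula yields 1, G is 0.
(ii) fails at (0,0,1): the formula yields 1, G is 0.
(iii) fails at (0,0,0): the formula yields 0, G is 1.
That leaves (iv). Evaluating it on every row reproduces the table of G exactly.

iv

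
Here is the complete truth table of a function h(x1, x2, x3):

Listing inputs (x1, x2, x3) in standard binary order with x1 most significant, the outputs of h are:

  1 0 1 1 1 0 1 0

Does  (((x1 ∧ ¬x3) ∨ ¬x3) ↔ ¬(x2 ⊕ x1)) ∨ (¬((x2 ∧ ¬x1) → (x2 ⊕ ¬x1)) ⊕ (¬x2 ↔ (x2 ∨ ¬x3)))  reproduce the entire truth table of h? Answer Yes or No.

Check the formula against h row by row:
  x1=0, x2=0, x3=0: formula gives 1, h = 1 ✓
  x1=0, x2=0, x3=1: formula gives 0, h = 0 ✓
  x1=0, x2=1, x3=0: formula gives 1, h = 1 ✓
  x1=0, x2=1, x3=1: formula gives 1, h = 1 ✓
  x1=1, x2=0, x3=0: formula gives 1, h = 1 ✓
  x1=1, x2=0, x3=1: formula gives 1, but h = 0 ✗
A single disagreement suffices: at (1,0,1) they differ, so the formula does not compute h.

No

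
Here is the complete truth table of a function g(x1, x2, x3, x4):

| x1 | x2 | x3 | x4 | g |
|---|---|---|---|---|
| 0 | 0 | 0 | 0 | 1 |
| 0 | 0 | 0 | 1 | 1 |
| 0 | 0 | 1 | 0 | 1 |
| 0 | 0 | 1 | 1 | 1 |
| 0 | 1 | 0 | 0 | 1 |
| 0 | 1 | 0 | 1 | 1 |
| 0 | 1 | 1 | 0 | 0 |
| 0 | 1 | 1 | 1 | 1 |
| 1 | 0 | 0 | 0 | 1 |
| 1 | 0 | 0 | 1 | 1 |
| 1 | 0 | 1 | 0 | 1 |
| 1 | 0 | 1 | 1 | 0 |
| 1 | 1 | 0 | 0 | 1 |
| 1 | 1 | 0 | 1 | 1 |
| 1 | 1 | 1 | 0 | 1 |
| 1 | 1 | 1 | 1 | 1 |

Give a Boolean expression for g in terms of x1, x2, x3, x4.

There are just 2 zero rows: (0,1,1,0), (1,0,1,1). Their minterms are ¬x1·x2·x3·¬x4, x1·¬x2·x3·x4; the OR of those covers precisely the 0-outputs, and negating it yields g.

g(x1, x2, x3, x4) = ¬((((¬x1 ∧ x2) ∧ x3) ∧ ¬x4) ∨ (((x1 ∧ ¬x2) ∧ x3) ∧ x4))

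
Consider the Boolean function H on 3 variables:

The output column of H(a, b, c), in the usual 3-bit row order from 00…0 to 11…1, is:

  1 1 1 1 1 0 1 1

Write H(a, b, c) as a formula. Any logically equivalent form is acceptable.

Only row (1,0,1) gives 0. So H is 1 everywhere except there — the complement of the minterm a·¬b·c.

H(a, b, c) = ¬((a ∧ ¬b) ∧ c)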